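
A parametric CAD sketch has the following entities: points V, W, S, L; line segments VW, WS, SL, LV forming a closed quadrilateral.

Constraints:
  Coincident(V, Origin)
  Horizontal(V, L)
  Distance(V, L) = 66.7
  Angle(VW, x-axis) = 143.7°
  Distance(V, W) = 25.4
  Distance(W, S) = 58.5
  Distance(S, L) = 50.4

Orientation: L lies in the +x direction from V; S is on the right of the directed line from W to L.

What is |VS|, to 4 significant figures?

33.36

V is at the origin; VL is horizontal with |VL| = 66.7 and L in +x, so L = (66.7, 0). VW runs at 143.7° with |VW| = 25.4, so W = (-20.47, 15.04). S is determined by |WS| = 58.5 and |SL| = 50.4 together: it lies at the intersection of circle(W, 58.5) and circle(L, 50.4). With |WL| = 88.46, the foot of the radical line on WL is 49.21 from W and the perpendicular offset is √(58.5² − 49.21²) = 31.62. Taking the right-of-WL solution: S = (22.65, -24.49).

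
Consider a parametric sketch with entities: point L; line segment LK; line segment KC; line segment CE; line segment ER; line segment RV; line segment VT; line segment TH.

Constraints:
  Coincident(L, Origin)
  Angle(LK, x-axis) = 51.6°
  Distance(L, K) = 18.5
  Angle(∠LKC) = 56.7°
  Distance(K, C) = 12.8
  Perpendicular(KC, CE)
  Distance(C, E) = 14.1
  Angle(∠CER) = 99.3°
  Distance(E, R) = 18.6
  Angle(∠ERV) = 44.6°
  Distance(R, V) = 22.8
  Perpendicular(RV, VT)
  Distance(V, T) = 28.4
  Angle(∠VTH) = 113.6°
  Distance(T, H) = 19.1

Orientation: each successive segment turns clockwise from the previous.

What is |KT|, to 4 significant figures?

34.47

L is at the origin; LK runs at 51.6° with length 18.5, so K = (11.49, 14.50). ∠LKC = 56.7° gives KC at -71.70° from the x-axis; with |KC| = 12.8, C = (15.51, 2.346). The perpendicularity gives CE at right angles to KC, so CE runs at -161.7°; with |CE| = 14.1, E = (2.123, -2.082). ∠CER = 99.3° gives ER at 117.6° from the x-axis; with |ER| = 18.6, R = (-6.494, 14.40). ∠ERV = 44.6° gives RV at -17.80° from the x-axis; with |RV| = 22.8, V = (15.21, 7.432). The perpendicularity gives VT at right angles to RV, so VT runs at -107.8°; with |VT| = 28.4, T = (6.533, -19.61). Then |KT| = |T − K| = 34.47.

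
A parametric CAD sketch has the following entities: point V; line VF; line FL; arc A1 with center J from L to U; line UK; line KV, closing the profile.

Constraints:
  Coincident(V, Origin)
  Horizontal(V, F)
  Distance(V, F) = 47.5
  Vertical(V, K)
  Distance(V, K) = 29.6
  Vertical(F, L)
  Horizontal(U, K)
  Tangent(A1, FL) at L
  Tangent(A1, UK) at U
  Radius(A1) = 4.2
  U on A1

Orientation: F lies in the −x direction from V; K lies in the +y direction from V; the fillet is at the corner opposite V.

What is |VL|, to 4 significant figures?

53.86

V is at the origin; V and F share the same y with |VF| = 47.5 and F on the −x side, so F = (-47.50, 0.000). V and K share the same x with |VK| = 29.6 and K on the +y side, so K = (0.000, 29.60). The virtual corner opposite V is at (-47.50, 29.60). Tangency of A1 to FL means the radius JL is perpendicular to FL and A1 meets UK tangentially, so JU is at right angles to UK, with radius 4.2, so the center J sits 4.2 in from both sides at J = (-43.30, 25.40). That places the tangent points at L = (-47.50, 25.40) on FL and U = (-43.30, 29.60) on UK. Then |VL| = |L − V| = 53.86.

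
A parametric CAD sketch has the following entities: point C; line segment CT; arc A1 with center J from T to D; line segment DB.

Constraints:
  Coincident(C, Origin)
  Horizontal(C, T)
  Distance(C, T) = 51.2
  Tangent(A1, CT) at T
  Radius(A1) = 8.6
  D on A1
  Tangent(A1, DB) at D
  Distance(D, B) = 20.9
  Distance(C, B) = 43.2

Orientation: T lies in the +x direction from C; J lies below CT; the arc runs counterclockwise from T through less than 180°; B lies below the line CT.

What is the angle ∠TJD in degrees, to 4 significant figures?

68.01°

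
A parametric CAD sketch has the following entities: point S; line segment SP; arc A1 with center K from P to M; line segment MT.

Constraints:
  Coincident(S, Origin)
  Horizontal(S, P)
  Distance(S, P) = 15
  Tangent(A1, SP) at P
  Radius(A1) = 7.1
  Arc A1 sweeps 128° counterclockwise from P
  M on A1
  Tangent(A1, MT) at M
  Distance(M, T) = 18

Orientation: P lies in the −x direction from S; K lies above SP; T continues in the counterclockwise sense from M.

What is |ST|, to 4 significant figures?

32.83

On A1, P sits at bearing -90° from K; a 128° counterclockwise sweep puts M at bearing 38°, so M = K + 7.1·(cos 38°, sin 38°) = (-9.405, 11.47). Tangency of A1 to MT means the radius KM is perpendicular to MT, so MT runs along (−sin 38°, cos 38°); with |MT| = 18.0, T = (-20.49, 25.66). Then |ST| = |T − S| = 32.83.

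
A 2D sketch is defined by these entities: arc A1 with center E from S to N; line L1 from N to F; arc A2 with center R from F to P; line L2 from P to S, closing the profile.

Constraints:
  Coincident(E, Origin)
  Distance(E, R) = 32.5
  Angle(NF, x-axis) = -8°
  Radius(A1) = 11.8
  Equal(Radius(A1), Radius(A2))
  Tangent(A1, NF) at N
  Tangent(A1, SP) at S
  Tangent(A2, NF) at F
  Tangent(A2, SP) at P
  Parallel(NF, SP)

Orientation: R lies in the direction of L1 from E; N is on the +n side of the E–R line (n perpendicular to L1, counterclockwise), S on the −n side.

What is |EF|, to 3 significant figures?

34.6

The slot axis is L1's direction at -8.0°, so u = (cos -8.0°, sin -8.0°) = (0.990, -0.139) and n = (−sin -8.0°, cos -8.0°) = (0.139, 0.990). E is at the origin and R lies 32.5 along u from E, so R = 32.5·u = (32.2, -4.52). Tangency of A1 to both parallel lines with radius 11.8 puts N and S at E ± 11.8·n: N = (1.64, 11.7), S = (-1.64, -11.7). Equal radii place F and P the same way about R: F = R + 11.8·n = (33.8, 7.16), P = R − 11.8·n = (30.5, -16.2). Then |EF| = |F − E| = 34.6.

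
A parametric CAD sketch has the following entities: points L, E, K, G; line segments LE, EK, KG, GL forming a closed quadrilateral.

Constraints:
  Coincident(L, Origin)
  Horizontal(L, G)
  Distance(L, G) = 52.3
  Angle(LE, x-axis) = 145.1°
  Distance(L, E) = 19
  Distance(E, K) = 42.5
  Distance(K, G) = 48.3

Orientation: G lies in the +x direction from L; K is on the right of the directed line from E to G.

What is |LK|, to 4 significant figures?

25.17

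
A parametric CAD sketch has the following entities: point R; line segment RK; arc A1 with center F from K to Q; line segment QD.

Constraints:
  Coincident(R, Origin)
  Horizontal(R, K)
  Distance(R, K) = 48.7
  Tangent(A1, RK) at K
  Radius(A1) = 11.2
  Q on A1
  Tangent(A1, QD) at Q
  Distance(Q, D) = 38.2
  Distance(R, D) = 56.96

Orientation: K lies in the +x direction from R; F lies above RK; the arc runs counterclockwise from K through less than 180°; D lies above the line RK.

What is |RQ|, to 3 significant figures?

60.1

R is at the origin; RK is horizontal with |RK| = 48.7 and K on the +x side, so K = (48.7, 0.00). Since A1 is tangent to RK there, FK ⟂ RK, so F = K + (0, 11.2) = (48.7, 11.2). Since FQ ⟂ QD (tangency), |FD| = √(11.2² + 38.2²) = 39.8 regardless of where Q sits on A1. So D lies on both circle(R, 56.96) and circle(F, 39.8); the above-RK intersection is D = (31.8, 47.2). Q is the foot of the tangent from D: Q = (57.1, 18.6).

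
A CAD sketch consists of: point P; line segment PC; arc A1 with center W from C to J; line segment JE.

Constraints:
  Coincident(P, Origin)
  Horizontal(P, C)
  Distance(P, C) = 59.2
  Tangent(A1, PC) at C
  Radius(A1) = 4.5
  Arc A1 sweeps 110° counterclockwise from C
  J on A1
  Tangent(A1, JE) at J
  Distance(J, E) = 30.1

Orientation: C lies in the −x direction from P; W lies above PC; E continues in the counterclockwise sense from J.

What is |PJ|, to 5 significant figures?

55.302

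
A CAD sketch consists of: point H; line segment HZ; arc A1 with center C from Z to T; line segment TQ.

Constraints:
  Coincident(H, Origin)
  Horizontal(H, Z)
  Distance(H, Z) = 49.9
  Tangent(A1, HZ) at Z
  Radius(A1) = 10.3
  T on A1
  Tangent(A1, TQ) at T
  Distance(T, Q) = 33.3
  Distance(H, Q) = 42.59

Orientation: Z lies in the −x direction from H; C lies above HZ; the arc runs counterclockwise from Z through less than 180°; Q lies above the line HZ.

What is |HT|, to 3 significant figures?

41.2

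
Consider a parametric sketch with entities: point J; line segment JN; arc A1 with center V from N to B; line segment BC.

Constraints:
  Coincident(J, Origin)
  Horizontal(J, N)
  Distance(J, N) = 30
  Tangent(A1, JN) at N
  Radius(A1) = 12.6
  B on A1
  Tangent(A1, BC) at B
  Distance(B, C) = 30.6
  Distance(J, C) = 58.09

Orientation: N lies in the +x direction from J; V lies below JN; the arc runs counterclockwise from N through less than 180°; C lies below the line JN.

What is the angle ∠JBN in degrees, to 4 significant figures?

72.79°

J is at the origin; JN is horizontal with |JN| = 30.0 and N on the +x side, so N = (30.00, 0.000). A1 meets JN tangentially, so VN is at right angles to JN, so V = N + (0, -12.6) = (30.00, -12.60). Since VB ⟂ BC (tangency), |VC| = √(12.6² + 30.6²) = 33.09 regardless of where B sits on A1. So C lies on both circle(J, 58.09) and circle(V, 33.09); the below-JN intersection is C = (36.73, -45.00). B is the foot of the tangent from C: B = (19.57, -19.67).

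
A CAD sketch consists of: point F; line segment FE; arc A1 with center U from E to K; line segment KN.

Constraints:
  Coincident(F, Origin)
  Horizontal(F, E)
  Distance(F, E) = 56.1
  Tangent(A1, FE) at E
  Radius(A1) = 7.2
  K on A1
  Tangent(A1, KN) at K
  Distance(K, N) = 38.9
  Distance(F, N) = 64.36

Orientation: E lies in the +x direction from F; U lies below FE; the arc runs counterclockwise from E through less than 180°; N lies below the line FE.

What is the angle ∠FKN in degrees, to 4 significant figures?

92.86°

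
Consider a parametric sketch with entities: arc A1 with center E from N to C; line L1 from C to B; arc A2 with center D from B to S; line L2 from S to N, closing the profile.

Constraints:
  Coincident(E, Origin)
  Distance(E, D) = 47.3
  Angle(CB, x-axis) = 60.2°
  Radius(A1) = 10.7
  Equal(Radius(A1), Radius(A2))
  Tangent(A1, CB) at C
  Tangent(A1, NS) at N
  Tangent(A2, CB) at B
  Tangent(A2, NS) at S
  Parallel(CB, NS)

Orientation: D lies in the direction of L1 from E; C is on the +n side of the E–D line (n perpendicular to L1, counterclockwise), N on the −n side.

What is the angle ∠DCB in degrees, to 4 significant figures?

12.75°

The slot axis is L1's direction at 60.2°, so u = (cos 60.2°, sin 60.2°) = (0.4970, 0.8678) and n = (−sin 60.2°, cos 60.2°) = (-0.8678, 0.4970). E is at the origin and D lies 47.3 along u from E, so D = 47.3·u = (23.51, 41.05). Tangency of A1 to both parallel lines with radius 10.7 puts C and N at E ± 10.7·n: C = (-9.285, 5.318), N = (9.285, -5.318). Equal radii place B and S the same way about D: B = D + 10.7·n = (14.22, 46.36), S = D − 10.7·n = (32.79, 35.73). Then cos ∠DCB = CD·CB / (|CD||CB|), giving 12.75°.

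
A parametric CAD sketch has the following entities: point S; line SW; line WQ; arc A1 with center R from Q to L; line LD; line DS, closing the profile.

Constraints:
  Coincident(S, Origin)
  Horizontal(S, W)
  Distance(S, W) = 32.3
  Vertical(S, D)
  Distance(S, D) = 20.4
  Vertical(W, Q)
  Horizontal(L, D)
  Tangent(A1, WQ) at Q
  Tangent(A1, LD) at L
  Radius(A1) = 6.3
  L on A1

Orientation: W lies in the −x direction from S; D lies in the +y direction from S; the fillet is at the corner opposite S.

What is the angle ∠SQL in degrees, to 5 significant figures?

68.583°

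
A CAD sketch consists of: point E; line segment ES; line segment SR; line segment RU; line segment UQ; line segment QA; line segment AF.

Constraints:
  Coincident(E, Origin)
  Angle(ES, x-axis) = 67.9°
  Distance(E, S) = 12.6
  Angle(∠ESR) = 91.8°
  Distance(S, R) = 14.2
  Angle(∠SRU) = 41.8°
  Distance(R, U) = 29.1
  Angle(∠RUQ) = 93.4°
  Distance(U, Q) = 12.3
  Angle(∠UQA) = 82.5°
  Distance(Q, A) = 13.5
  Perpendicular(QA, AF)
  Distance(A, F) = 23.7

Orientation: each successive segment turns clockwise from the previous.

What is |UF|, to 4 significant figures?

16.55

E is at the origin; ES runs at 67.9° with length 12.6, so S = (4.740, 11.67). ∠ESR = 91.8° gives SR at -20.30° from the x-axis; with |SR| = 14.2, R = (18.06, 6.748). ∠SRU = 41.8° gives RU at -158.5° from the x-axis; with |RU| = 29.1, U = (-9.017, -3.917). ∠RUQ = 93.4° gives UQ at 114.9° from the x-axis; with |UQ| = 12.3, Q = (-14.20, 7.239). ∠UQA = 82.5° gives QA at 17.40° from the x-axis; with |QA| = 13.5, A = (-1.313, 11.28). QA ⟂ AF, so AF runs at -72.60°; with |AF| = 23.7, F = (5.774, -11.34). Then |UF| = |F − U| = 16.55.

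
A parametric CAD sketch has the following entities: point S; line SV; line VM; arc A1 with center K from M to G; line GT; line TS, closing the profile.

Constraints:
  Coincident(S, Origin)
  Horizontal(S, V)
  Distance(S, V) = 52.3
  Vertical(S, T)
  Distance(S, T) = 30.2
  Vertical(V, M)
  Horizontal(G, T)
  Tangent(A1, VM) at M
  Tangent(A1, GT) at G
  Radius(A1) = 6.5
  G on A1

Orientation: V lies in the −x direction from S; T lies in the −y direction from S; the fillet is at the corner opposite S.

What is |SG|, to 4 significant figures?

54.86

S is at the origin; S and V share the same y with |SV| = 52.3 and V on the −x side, so V = (-52.30, 0.000). S and T share the same x with |ST| = 30.2 and T on the −y side, so T = (0.000, -30.20). The virtual corner opposite S is at (-52.30, -30.20). Tangency of A1 to VM means the radius KM is perpendicular to VM and A1 meets GT tangentially, so KG is at right angles to GT, with radius 6.5, so the center K sits 6.5 in from both sides at K = (-45.80, -23.70). That places the tangent points at M = (-52.30, -23.70) on VM and G = (-45.80, -30.20) on GT. Then |SG| = |G − S| = 54.86.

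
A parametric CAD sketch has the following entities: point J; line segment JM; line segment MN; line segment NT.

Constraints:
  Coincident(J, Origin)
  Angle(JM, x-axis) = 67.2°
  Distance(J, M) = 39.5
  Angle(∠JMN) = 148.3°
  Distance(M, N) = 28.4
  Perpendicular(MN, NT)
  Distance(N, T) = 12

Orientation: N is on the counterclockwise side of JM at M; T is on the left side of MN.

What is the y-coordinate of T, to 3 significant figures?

62.6

∠JMN = 148.3°, so MN runs at 67.2° + (180° − 148.3°) = 98.9° from the x-axis; with |MN| = 28.4, N = M + 28.4·(cos 98.9°, sin 98.9°) = (10.9, 64.5). MN is perpendicular to NT; with |NT| = 12.0 on the left of MN, T = N + 12.0·(-0.988, -0.155) = (-0.942, 62.6). So T.y = 62.6.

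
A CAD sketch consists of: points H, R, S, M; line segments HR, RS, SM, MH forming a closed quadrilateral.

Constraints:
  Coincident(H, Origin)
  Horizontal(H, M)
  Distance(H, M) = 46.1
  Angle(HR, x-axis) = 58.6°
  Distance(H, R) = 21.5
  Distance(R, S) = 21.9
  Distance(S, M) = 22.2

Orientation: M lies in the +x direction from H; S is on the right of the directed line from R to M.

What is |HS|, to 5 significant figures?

23.911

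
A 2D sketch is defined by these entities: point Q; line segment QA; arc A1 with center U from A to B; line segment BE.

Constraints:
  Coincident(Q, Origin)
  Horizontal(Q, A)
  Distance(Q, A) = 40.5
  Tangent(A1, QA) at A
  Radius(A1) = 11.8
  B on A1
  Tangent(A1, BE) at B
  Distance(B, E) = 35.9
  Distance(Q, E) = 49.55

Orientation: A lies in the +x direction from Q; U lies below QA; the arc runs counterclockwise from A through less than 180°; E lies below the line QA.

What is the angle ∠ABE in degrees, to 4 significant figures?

140.8°

Q is at the origin; QA is horizontal with |QA| = 40.5 and A on the +x side, so A = (40.50, 0.000). Since A1 is tangent to QA there, UA ⟂ QA, so U = A + (0, -11.8) = (40.50, -11.80). Since UB ⟂ BE (tangency), |UE| = √(11.8² + 35.9²) = 37.79 regardless of where B sits on A1. So E lies on both circle(Q, 49.55) and circle(U, 37.79); the below-QA intersection is E = (21.67, -44.56). B is the foot of the tangent from E: B = (28.95, -9.408).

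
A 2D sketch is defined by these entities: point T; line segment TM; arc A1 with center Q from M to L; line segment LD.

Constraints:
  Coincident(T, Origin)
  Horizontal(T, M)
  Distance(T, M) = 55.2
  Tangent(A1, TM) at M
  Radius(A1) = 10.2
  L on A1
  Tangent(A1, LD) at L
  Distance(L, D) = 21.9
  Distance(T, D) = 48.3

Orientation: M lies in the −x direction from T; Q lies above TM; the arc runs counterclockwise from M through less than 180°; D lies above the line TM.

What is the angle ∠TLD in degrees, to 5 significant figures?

82.492°

Checks: |TM| = 55.20 ✓; |QL| = 10.20 ✓; ∠(QL, LD) = 90.00° ✓; |LD| = 21.90 ✓; |TD| = 48.30 ✓.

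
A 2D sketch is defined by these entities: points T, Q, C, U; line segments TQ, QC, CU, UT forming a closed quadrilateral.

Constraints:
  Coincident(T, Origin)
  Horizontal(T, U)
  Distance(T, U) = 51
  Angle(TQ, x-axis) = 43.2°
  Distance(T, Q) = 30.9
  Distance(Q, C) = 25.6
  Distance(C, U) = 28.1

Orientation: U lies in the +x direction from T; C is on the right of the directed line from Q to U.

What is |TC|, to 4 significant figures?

23.67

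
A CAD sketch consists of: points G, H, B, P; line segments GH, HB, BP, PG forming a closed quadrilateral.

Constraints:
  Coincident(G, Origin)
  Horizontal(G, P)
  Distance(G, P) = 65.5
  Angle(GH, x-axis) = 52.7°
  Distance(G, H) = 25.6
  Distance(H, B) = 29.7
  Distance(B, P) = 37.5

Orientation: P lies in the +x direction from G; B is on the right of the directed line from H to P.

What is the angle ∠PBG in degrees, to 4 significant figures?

157.8°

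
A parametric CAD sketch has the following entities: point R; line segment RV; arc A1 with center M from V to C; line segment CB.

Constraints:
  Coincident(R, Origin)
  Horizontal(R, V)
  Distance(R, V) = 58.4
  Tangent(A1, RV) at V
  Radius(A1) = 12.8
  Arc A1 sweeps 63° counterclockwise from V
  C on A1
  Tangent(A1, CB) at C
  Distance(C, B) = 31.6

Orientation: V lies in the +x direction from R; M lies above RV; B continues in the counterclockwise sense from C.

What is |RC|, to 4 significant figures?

70.15

A1 meets RV tangentially, so MV is at right angles to RV, so M = V + (0, 12.8) = (58.40, 12.80). On A1, V sits at bearing -90° from M; a 63° counterclockwise sweep puts C at bearing -27°, so C = M + 12.8·(cos -27°, sin -27°) = (69.80, 6.989). Then |RC| = |C − R| = 70.15.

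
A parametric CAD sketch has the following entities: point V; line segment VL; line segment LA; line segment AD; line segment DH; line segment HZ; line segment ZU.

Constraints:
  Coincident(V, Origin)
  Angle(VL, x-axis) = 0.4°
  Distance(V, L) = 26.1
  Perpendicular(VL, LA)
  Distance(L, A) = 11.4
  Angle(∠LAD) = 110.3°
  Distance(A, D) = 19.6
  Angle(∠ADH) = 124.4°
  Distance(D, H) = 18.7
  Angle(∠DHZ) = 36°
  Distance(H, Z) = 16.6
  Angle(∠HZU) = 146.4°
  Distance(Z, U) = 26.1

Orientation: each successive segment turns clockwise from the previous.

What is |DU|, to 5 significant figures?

23.466

∠DHZ = 36.0° gives HZ at 1.1000° from the x-axis; with |HZ| = 16.6, Z = (9.1043, -7.1278). ∠HZU = 146.4° gives ZU at -32.500° from the x-axis; with |ZU| = 26.1, U = (31.117, -21.151). Then |DU| = |U − D| = 23.466.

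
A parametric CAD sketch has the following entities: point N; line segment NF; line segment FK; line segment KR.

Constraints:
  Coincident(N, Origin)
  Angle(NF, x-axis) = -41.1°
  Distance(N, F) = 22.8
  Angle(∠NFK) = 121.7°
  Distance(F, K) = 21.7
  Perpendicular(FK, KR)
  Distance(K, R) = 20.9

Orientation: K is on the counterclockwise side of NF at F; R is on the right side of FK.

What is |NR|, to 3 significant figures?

52.5

∠NFK = 121.7°, so FK runs at -41.1° + (180° − 121.7°) = 17.2° from the x-axis; with |FK| = 21.7, K = F + 21.7·(cos 17.2°, sin 17.2°) = (37.9, -8.57). The perpendicularity gives KR at right angles to FK; with |KR| = 20.9 on the right of FK, R = K + 20.9·(0.296, -0.955) = (44.1, -28.5). Then |NR| = |R − N| = 52.5.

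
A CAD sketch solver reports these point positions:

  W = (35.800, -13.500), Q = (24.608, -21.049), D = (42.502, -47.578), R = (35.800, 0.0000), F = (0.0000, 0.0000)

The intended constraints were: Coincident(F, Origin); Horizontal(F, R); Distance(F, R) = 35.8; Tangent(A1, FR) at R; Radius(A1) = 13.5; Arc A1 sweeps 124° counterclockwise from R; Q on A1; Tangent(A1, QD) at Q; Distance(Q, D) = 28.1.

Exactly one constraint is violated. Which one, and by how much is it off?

Distance(Q, D) = 28.1 — off by 3.90.

F = (0.00, 0.00) ✓; F.y = 0.00, R.y = 0.00 ✓; |FR| = 35.80 ✓; ∠(WR, RF) = 90.00° ✓; |WR| = 13.50 ✓; bearing(W→Q) − bearing(W→R) = 124.0° ✓; |WQ| = 13.50 ✓; ∠(WQ, QD) = 90.00° ✓; |QD| = 32.00 ✗.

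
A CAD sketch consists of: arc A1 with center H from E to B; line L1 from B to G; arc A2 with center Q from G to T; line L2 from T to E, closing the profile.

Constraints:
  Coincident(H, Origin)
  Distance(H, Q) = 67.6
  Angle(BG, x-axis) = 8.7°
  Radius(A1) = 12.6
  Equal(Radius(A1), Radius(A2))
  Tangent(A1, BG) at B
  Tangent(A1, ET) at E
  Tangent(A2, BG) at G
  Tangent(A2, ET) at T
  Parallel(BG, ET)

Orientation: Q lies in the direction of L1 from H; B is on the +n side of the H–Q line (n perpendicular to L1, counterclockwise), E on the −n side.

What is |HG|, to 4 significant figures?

68.76

The slot axis is L1's direction at 8.7°, so u = (cos 8.7°, sin 8.7°) = (0.9885, 0.1513) and n = (−sin 8.7°, cos 8.7°) = (-0.1513, 0.9885). H is at the origin and Q lies 67.6 along u from H, so Q = 67.6·u = (66.82, 10.23). Tangency of A1 to both parallel lines with radius 12.6 puts B and E at H ± 12.6·n: B = (-1.906, 12.46), E = (1.906, -12.46). Equal radii place G and T the same way about Q: G = Q + 12.6·n = (64.92, 22.68), T = Q − 12.6·n = (68.73, -2.230). Then |HG| = |G − H| = 68.76.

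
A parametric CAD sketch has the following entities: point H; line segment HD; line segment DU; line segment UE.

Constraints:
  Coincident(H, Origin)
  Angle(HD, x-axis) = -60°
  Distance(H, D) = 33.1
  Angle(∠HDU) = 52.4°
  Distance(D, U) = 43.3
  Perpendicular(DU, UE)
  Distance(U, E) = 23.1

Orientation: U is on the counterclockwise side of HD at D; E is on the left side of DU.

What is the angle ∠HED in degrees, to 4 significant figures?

35.78°

∠HDU = 52.4°, so DU runs at -60.0° + (180° − 52.4°) = 67.60° from the x-axis; with |DU| = 43.3, U = D + 43.3·(cos 67.60°, sin 67.60°) = (33.05, 11.37). The perpendicularity gives UE at right angles to DU; with |UE| = 23.1 on the left of DU, E = U + 23.1·(-0.9245, 0.3811) = (11.69, 20.17). Then cos ∠HED = EH·ED / (|EH||ED|), giving 35.78°.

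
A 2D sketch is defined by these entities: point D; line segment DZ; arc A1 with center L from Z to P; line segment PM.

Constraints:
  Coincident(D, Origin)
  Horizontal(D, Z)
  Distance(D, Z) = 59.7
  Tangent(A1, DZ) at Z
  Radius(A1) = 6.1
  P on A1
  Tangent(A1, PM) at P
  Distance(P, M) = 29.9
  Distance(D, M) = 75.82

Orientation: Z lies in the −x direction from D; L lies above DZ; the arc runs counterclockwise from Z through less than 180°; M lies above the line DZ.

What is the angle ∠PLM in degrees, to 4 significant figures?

78.47°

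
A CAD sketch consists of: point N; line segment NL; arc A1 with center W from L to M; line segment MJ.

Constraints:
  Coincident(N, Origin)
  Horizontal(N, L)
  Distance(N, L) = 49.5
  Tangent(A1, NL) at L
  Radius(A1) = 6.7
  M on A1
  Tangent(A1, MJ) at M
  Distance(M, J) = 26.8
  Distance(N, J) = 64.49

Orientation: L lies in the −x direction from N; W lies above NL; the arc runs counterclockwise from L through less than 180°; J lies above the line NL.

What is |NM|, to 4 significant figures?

44.49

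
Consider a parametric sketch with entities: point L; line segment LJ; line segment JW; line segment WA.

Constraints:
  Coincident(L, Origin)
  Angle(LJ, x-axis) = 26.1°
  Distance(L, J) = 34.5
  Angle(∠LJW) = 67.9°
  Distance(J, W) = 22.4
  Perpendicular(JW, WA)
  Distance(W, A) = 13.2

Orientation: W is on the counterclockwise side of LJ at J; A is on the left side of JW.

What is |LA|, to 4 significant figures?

21.00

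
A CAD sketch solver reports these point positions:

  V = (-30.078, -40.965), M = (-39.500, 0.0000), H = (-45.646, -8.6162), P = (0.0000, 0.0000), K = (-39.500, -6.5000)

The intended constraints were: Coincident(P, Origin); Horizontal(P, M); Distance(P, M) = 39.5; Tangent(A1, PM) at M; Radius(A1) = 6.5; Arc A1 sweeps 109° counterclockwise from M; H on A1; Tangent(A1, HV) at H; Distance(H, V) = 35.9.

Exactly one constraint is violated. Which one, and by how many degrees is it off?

Tangent(A1, HV) at H — off by 6.70°.

P = (0.00, 0.00) ✓; P.y = 0.00, M.y = 0.00 ✓; |PM| = 39.50 ✓; ∠(KM, MP) = 90.00° ✓; |KM| = 6.500 ✓; bearing(K→H) − bearing(K→M) = 109.0° ✓; |KH| = 6.500 ✓; ∠(KH, HV) = 83.30° ✗; |HV| = 35.90 ✓.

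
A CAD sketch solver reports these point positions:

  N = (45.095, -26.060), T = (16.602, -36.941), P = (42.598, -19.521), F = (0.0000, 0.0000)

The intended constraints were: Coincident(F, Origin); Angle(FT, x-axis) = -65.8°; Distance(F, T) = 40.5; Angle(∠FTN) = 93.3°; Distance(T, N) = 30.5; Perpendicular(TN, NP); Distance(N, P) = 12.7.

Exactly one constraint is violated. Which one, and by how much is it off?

Distance(N, P) = 12.7 — off by 5.70.

F = (0.00, 0.00) ✓; FT at -65.80° ✓; |FT| = 40.50 ✓; ∠FTN = 93.30° ✓; |TN| = 30.50 ✓; ∠(TN, NP) = 90.00° ✓; |NP| = 7.000 ✗.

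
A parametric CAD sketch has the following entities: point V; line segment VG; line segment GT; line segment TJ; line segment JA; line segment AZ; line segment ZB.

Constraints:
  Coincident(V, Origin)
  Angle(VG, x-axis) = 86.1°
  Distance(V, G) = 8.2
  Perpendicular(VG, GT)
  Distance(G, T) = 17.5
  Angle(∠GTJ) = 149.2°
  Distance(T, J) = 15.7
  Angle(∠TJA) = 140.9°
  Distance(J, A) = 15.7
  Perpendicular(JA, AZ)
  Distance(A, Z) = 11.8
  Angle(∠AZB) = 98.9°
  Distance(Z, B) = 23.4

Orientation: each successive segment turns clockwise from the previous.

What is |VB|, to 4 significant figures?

14.07

JA is perpendicular to AZ, so AZ runs at -163.8°; with |AZ| = 11.8, Z = (23.97, -20.32). ∠AZB = 98.9° gives ZB at 115.1° from the x-axis; with |ZB| = 23.4, B = (14.05, 0.8747). Then |VB| = |B − V| = 14.07.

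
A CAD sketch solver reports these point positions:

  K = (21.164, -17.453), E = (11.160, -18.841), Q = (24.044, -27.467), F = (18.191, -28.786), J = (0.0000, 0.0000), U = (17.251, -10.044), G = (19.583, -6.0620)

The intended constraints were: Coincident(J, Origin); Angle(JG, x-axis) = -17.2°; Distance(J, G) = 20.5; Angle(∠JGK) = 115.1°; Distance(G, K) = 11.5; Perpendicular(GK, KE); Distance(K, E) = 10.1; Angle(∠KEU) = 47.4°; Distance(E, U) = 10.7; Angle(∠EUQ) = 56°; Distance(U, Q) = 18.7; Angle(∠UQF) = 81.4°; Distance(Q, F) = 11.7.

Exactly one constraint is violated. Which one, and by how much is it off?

Distance(Q, F) = 11.7 — off by 5.70.

J = (0.00, 0.00) ✓; JG at -17.20° ✓; |JG| = 20.50 ✓; ∠JGK = 115.1° ✓; |GK| = 11.50 ✓; ∠(GK, KE) = 90.00° ✓; |KE| = 10.10 ✓; ∠KEU = 47.40° ✓; |EU| = 10.70 ✓; ∠EUQ = 56.00° ✓; |UQ| = 18.70 ✓; ∠UQF = 81.40° ✓; |QF| = 6.000 ✗.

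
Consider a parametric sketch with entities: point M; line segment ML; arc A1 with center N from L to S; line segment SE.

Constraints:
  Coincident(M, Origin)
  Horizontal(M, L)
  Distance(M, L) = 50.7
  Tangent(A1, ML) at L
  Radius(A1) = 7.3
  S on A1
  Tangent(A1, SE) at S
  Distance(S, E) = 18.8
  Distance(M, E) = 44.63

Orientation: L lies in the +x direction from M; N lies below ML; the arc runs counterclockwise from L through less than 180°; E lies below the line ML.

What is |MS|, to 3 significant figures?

44.0

Checks: |NS| = 7.300 ✓; ∠(NS, SE) = 90.00° ✓; |SE| = 18.80 ✓; |ME| = 44.63 ✓.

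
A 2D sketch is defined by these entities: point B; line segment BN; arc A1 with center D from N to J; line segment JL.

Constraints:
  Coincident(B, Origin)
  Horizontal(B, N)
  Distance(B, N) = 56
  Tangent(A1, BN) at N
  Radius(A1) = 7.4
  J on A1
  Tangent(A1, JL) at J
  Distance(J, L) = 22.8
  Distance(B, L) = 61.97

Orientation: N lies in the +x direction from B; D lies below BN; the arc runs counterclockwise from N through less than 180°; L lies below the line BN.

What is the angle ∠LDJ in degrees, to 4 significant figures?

72.02°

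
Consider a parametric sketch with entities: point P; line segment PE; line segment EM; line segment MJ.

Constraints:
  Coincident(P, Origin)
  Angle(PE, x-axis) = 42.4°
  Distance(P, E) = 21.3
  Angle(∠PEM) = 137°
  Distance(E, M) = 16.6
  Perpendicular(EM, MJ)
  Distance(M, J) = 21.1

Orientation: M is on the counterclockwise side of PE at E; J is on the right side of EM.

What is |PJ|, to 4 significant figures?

48.01

∠PEM = 137.0°, so EM runs at 42.4° + (180° − 137.0°) = 85.40° from the x-axis; with |EM| = 16.6, M = E + 16.6·(cos 85.40°, sin 85.40°) = (17.06, 30.91). The perpendicularity gives MJ at right angles to EM; with |MJ| = 21.1 on the right of EM, J = M + 21.1·(0.9968, -0.08020) = (38.09, 29.22). Then |PJ| = |J − P| = 48.01.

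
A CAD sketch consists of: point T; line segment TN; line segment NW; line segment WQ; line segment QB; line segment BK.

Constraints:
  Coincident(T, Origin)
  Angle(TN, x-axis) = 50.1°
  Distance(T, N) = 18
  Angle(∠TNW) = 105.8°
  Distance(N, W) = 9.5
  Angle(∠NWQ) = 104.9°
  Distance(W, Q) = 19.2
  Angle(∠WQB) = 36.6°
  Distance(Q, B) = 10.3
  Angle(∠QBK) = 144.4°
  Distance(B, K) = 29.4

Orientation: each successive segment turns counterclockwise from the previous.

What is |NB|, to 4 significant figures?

13.71

∠NWQ = 104.9° gives WQ at -160.6° from the x-axis; with |WQ| = 19.2, Q = (-11.92, 15.28). ∠WQB = 36.6° gives QB at -17.20° from the x-axis; with |QB| = 10.3, B = (-2.078, 12.23). Then |NB| = |B − N| = 13.71.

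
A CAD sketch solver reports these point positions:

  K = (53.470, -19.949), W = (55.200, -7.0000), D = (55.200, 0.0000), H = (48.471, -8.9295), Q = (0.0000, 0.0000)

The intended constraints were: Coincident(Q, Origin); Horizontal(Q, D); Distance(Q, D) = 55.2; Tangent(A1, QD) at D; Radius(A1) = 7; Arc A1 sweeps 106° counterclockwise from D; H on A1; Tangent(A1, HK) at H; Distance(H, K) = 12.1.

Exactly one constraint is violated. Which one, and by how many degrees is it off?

Tangent(A1, HK) at H — off by 8.40°.

Q = (0.00, 0.00) ✓; Q.y = 0.00, D.y = 0.00 ✓; |QD| = 55.20 ✓; ∠(WD, DQ) = 90.00° ✓; |WD| = 7.000 ✓; bearing(W→H) − bearing(W→D) = 106.0° ✓; |WH| = 7.000 ✓; ∠(WH, HK) = 81.60° ✗; |HK| = 12.10 ✓.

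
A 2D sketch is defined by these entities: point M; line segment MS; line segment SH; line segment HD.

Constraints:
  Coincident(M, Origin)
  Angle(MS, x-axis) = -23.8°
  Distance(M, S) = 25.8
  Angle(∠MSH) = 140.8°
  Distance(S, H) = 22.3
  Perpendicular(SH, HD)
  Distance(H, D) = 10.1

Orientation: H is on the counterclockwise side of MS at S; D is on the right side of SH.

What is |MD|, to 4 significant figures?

49.86

∠MSH = 140.8°, so SH runs at -23.8° + (180° − 140.8°) = 15.40° from the x-axis; with |SH| = 22.3, H = S + 22.3·(cos 15.40°, sin 15.40°) = (45.11, -4.490). SH is perpendicular to HD; with |HD| = 10.1 on the right of SH, D = H + 10.1·(0.2656, -0.9641) = (47.79, -14.23). Then |MD| = |D − M| = 49.86.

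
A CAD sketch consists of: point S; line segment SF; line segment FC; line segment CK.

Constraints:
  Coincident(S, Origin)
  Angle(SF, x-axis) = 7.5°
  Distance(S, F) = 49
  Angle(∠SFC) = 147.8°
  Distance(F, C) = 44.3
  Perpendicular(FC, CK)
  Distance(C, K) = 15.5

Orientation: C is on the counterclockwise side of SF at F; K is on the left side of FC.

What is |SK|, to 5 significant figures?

86.417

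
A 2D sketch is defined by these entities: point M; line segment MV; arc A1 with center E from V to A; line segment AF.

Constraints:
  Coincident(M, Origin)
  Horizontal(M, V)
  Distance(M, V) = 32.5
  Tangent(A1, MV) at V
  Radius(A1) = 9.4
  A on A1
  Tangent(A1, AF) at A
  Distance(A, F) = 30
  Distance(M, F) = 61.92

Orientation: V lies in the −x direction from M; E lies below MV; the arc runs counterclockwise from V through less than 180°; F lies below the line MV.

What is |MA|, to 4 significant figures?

41.83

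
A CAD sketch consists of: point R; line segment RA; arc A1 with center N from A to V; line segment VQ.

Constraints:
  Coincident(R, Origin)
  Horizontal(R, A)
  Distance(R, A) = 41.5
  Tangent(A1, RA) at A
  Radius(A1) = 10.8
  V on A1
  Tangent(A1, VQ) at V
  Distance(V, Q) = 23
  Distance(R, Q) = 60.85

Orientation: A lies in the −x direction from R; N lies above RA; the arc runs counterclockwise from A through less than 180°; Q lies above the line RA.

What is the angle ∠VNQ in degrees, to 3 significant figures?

64.8°

R is at the origin; RA is horizontal with |RA| = 41.5 and A on the −x side, so A = (-41.5, 0.00). The tangent condition forces NA to be normal to RA, so N = A + (0, 10.8) = (-41.5, 10.8). Since NV ⟂ VQ (tangency), |NQ| = √(10.8² + 23.0²) = 25.4 regardless of where V sits on A1. So Q lies on both circle(R, 60.85) and circle(N, 25.4); the above-RA intersection is Q = (-49.9, 34.8). V is the foot of the tangent from Q: V = (-33.8, 18.4).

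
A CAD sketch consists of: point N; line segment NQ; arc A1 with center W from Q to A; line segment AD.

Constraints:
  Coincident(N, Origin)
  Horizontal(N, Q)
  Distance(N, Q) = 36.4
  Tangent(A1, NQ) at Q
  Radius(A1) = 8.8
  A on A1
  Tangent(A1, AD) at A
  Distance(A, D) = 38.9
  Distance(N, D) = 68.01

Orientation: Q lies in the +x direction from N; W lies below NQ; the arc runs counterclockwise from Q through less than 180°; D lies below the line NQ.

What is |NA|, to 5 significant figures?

31.952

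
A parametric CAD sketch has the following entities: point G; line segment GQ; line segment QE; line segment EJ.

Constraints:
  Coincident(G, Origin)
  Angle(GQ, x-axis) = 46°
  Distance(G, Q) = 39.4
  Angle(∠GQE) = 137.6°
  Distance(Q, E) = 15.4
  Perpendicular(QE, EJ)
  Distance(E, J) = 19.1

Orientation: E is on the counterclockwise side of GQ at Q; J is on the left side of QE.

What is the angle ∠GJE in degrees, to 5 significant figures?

99.527°

∠GQE = 137.6°, so QE runs at 46.0° + (180° − 137.6°) = 88.400° from the x-axis; with |QE| = 15.4, E = Q + 15.4·(cos 88.400°, sin 88.400°) = (27.800, 43.736). QE ⟂ EJ; with |EJ| = 19.1 on the left of QE, J = E + 19.1·(-0.99961, 0.027922) = (8.7070, 44.269). Then cos ∠GJE = JG·JE / (|JG||JE|), giving 99.527°.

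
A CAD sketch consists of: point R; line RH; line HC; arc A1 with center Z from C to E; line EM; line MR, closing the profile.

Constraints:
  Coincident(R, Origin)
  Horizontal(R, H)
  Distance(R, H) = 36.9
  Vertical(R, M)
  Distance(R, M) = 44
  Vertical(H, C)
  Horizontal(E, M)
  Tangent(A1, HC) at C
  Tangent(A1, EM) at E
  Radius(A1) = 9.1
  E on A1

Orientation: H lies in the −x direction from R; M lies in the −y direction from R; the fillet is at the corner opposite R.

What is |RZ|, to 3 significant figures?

44.6

R is at the origin; R and H share the same y with |RH| = 36.9 and H on the −x side, so H = (-36.9, 0.00). RM is vertical with |RM| = 44.0 and M on the −y side, so M = (0.00, -44.0). The virtual corner opposite R is at (-36.9, -44.0). Tangency of A1 to HC means the radius ZC is perpendicular to HC and A1 meets EM tangentially, so ZE is at right angles to EM, with radius 9.1, so the center Z sits 9.1 in from both sides at Z = (-27.8, -34.9). Then |RZ| = |Z − R| = 44.6.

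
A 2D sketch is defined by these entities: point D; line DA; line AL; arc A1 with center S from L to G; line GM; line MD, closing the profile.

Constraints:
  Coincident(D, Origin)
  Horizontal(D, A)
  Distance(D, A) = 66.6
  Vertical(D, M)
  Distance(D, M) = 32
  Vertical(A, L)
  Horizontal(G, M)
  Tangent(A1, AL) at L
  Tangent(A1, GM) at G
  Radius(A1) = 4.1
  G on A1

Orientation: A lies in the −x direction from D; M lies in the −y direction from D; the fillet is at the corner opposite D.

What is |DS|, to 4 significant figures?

68.44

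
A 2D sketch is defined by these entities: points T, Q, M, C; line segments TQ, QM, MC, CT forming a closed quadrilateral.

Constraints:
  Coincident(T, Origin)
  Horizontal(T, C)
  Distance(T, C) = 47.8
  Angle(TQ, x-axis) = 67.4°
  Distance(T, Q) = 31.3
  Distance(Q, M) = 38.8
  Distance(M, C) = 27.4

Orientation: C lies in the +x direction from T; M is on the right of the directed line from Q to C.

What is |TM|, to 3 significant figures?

23.5

T is at the origin; T and C share the same y with |TC| = 47.8 and C in +x, so C = (47.8, 0). TQ runs at 67.4° with |TQ| = 31.3, so Q = (12.0, 28.9). M is determined by |QM| = 38.8 and |MC| = 27.4 together: it lies at the intersection of circle(Q, 38.8) and circle(C, 27.4). With |QC| = 46.0, the foot of the radical line on QC is 31.2 from Q and the perpendicular offset is √(38.8² − 31.2²) = 23.1. Taking the right-of-QC solution: M = (21.8, -8.65).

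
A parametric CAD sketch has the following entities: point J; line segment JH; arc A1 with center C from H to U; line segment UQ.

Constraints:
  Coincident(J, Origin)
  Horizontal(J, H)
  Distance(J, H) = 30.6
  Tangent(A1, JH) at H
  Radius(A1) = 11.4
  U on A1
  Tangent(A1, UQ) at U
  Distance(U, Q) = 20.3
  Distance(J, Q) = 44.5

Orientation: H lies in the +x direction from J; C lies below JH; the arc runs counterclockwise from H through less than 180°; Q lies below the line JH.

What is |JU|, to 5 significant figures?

25.612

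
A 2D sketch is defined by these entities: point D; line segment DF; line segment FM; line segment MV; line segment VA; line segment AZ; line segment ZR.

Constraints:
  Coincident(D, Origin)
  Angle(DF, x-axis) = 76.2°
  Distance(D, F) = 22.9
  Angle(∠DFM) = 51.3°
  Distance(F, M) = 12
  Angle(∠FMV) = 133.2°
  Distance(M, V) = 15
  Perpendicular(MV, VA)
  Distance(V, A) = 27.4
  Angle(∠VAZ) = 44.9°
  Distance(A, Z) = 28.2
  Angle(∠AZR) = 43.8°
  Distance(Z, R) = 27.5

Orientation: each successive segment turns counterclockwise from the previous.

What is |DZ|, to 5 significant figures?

19.768

D is at the origin; DF runs at 76.2° with length 22.9, so F = (5.4624, 22.239). ∠DFM = 51.3° gives FM at -155.10° from the x-axis; with |FM| = 12.0, M = (-5.4221, 17.187). ∠FMV = 133.2° gives MV at -108.30° from the x-axis; with |MV| = 15.0, V = (-10.132, 2.9452). MV ⟂ VA, so VA runs at -18.300°; with |VA| = 27.4, A = (15.882, -5.6582). ∠VAZ = 44.9° gives AZ at 116.80° from the x-axis; with |AZ| = 28.2, Z = (3.1675, 19.513). Then |DZ| = |Z − D| = 19.768.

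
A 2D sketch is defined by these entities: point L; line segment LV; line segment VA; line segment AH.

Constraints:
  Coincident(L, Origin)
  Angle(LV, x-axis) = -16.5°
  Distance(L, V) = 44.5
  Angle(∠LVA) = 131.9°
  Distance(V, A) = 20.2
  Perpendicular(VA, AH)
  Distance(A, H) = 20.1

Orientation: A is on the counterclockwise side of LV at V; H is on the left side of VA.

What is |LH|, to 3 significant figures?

51.6

L is at the origin; LV runs at -16.5° with length 44.5, so V = 44.5·(cos -16.5°, sin -16.5°) = (42.7, -12.6). ∠LVA = 131.9°, so VA runs at -16.5° + (180° − 131.9°) = 31.6° from the x-axis; with |VA| = 20.2, A = V + 20.2·(cos 31.6°, sin 31.6°) = (59.9, -2.05). The perpendicularity gives AH at right angles to VA; with |AH| = 20.1 on the left of VA, H = A + 20.1·(-0.524, 0.852) = (49.3, 15.1). Then |LH| = |H − L| = 51.6.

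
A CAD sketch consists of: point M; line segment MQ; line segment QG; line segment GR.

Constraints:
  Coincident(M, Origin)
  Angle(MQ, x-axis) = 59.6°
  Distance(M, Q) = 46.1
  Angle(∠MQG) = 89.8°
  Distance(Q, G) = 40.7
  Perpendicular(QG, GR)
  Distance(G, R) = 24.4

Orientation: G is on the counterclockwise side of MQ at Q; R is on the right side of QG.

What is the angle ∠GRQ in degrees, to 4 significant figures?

59.06°

∠MQG = 89.8°, so QG runs at 59.6° + (180° − 89.8°) = 149.8° from the x-axis; with |QG| = 40.7, G = Q + 40.7·(cos 149.8°, sin 149.8°) = (-11.85, 60.23). QG ⟂ GR; with |GR| = 24.4 on the right of QG, R = G + 24.4·(0.5030, 0.8643) = (0.4259, 81.32). Then cos ∠GRQ = RG·RQ / (|RG||RQ|), giving 59.06°.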